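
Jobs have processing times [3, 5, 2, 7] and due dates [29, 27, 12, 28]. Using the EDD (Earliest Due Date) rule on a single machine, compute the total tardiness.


Sort by due date (EDD order): [(2, 12), (5, 27), (7, 28), (3, 29)]
Compute completion times and tardiness:
  Job 1: p=2, d=12, C=2, tardiness=max(0,2-12)=0
  Job 2: p=5, d=27, C=7, tardiness=max(0,7-27)=0
  Job 3: p=7, d=28, C=14, tardiness=max(0,14-28)=0
  Job 4: p=3, d=29, C=17, tardiness=max(0,17-29)=0
Total tardiness = 0

0


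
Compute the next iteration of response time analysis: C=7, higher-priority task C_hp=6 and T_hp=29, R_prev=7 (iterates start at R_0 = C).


R_next = C + ceil(R_prev / T_hp) * C_hp
ceil(7 / 29) = ceil(0.2414) = 1
Interference = 1 * 6 = 6
R_next = 7 + 6 = 13

13


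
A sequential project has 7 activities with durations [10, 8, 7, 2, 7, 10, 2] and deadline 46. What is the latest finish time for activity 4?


LF(activity 4) = deadline - sum of successor durations
Successors: activities 5 through 7 with durations [7, 10, 2]
Sum of successor durations = 19
LF = 46 - 19 = 27

27


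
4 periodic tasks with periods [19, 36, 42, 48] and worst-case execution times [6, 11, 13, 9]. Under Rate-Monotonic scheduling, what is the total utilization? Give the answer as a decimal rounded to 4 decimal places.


Compute individual utilizations (exact fractions):
  Task 1: C/T = 6/19 (approx. 0.3158)
  Task 2: C/T = 11/36 (approx. 0.3056)
  Task 3: C/T = 13/42 (approx. 0.3095)
  Task 4: C/T = 9/48 = 3/16 (approx. 0.1875)
Total utilization U = 6/19 + 11/36 + 13/42 + 3/16 = 21419/19152
Rounded to 4 decimal places: U = 1.1184
RM (Liu & Layland) bound for 4 tasks = 0.756828; compare with U = 21419/19152 (approx. 1.118369)
U > 1, so the task set is not schedulable (processor overloaded).

1.1184


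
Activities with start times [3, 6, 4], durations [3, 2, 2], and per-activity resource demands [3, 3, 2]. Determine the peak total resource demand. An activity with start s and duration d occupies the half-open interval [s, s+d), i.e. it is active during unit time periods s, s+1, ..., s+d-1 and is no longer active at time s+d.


Each activity i is active on [start_i, start_i + duration_i).
Compute total resource usage per time slot:
  t=0: active resources = [], total = 0
  t=1: active resources = [], total = 0
  t=2: active resources = [], total = 0
  t=3: active resources = [3], total = 3
  t=4: active resources = [3, 2], total = 5
  t=5: active resources = [3, 2], total = 5
  t=6: active resources = [3], total = 3
  t=7: active resources = [3], total = 3
Peak resource demand = 5

5


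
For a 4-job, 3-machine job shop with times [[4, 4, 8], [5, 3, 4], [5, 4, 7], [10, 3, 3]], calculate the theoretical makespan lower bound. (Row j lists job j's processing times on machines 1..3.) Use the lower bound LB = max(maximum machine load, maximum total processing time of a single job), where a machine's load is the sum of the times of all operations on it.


Machine loads:
  Machine 1: 4 + 5 + 5 + 10 = 24
  Machine 2: 4 + 3 + 4 + 3 = 14
  Machine 3: 8 + 4 + 7 + 3 = 22
Max machine load = 24
Job totals:
  Job 1: 16
  Job 2: 12
  Job 3: 16
  Job 4: 16
Max job total = 16
Lower bound = max(24, 16) = 24

24


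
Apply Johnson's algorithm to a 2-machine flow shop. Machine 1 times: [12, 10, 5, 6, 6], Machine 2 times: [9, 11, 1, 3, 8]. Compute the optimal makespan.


Apply Johnson's rule:
  Group 1 (a <= b): [(5, 6, 8), (2, 10, 11)]
  Group 2 (a > b): [(1, 12, 9), (4, 6, 3), (3, 5, 1)]
Optimal job order: [5, 2, 1, 4, 3]
Schedule:
  Job 5: M1 done at 6, M2 done at 14
  Job 2: M1 done at 16, M2 done at 27
  Job 1: M1 done at 28, M2 done at 37
  Job 4: M1 done at 34, M2 done at 40
  Job 3: M1 done at 39, M2 done at 41
Makespan = 41

41


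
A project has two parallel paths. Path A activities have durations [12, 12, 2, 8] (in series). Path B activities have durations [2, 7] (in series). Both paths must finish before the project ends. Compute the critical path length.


Path A total = 12 + 12 + 2 + 8 = 34
Path B total = 2 + 7 = 9
Critical path = longest path = max(34, 9) = 34

34


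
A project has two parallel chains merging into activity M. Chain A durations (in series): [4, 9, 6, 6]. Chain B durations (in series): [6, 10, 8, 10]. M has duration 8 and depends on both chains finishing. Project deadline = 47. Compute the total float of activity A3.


Forward pass: ES(A3) = sum of predecessors on chain A = 13
EF = ES + duration = 13 + 6 = 19
Backward pass: LF(M) = deadline = 47; LS(M) = 47 - 8 = 39
LF(A3) = LS(M) - sum(successors on chain A) = 39 - 6 = 33
LS = LF - duration = 33 - 6 = 27
Total float = LS - ES = 27 - 13 = 14

14


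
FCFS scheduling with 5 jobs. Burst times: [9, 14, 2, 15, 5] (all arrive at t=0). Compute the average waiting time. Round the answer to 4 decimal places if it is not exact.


FCFS order (as given): [9, 14, 2, 15, 5]
Waiting times:
  Job 1: wait = 0
  Job 2: wait = 9
  Job 3: wait = 23
  Job 4: wait = 25
  Job 5: wait = 40
Sum of waiting times = 97
Average waiting time = 97/5 = 19.4

19.4


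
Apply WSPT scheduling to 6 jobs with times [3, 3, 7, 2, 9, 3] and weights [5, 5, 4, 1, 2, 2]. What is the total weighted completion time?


Compute p/w ratios and sort ascending (WSPT): [(3, 5), (3, 5), (3, 2), (7, 4), (2, 1), (9, 2)]
Compute weighted completion times:
  Job (p=3,w=5): C=3, w*C=5*3=15
  Job (p=3,w=5): C=6, w*C=5*6=30
  Job (p=3,w=2): C=9, w*C=2*9=18
  Job (p=7,w=4): C=16, w*C=4*16=64
  Job (p=2,w=1): C=18, w*C=1*18=18
  Job (p=9,w=2): C=27, w*C=2*27=54
Total weighted completion time = 199

199


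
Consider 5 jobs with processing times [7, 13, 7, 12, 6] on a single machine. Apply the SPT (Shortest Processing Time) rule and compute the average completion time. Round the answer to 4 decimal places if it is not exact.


Sort jobs by processing time (SPT order): [6, 7, 7, 12, 13]
Compute completion times sequentially:
  Job 1: processing = 6, completes at 6
  Job 2: processing = 7, completes at 13
  Job 3: processing = 7, completes at 20
  Job 4: processing = 12, completes at 32
  Job 5: processing = 13, completes at 45
Sum of completion times = 116
Average completion time = 116/5 = 23.2

23.2


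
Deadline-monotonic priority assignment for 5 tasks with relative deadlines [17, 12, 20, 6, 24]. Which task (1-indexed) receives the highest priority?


Sort tasks by relative deadline (ascending):
  Task 4: deadline = 6
  Task 2: deadline = 12
  Task 1: deadline = 17
  Task 3: deadline = 20
  Task 5: deadline = 24
Priority order (highest first): [4, 2, 1, 3, 5]
Highest priority task = 4

4


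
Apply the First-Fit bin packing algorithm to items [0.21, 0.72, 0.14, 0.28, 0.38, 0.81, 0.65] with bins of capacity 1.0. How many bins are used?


Place items sequentially using First-Fit:
  Item 0.21 -> new Bin 1
  Item 0.72 -> Bin 1 (now 0.93)
  Item 0.14 -> new Bin 2
  Item 0.28 -> Bin 2 (now 0.42)
  Item 0.38 -> Bin 2 (now 0.8)
  Item 0.81 -> new Bin 3
  Item 0.65 -> new Bin 4
Total bins used = 4

4


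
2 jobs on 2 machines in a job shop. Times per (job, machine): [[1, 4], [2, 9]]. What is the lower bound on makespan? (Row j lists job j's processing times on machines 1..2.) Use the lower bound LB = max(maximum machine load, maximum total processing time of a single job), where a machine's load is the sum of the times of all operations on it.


Machine loads:
  Machine 1: 1 + 2 = 3
  Machine 2: 4 + 9 = 13
Max machine load = 13
Job totals:
  Job 1: 5
  Job 2: 11
Max job total = 11
Lower bound = max(13, 11) = 13

13


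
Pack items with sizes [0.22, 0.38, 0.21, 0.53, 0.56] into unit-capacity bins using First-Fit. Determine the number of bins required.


Place items sequentially using First-Fit:
  Item 0.22 -> new Bin 1
  Item 0.38 -> Bin 1 (now 0.6)
  Item 0.21 -> Bin 1 (now 0.81)
  Item 0.53 -> new Bin 2
  Item 0.56 -> new Bin 3
Total bins used = 3

3


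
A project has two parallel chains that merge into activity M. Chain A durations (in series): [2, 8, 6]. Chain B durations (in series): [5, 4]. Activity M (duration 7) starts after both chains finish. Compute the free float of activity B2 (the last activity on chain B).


ES(B2) = sum of predecessors on chain B = 5
EF(B2) = ES + duration = 5 + 4 = 9
Successor of B2 is M. ES(M) = max(sum(A), sum(B)) = max(16, 9) = 16
Free float = ES(successor) - EF(current) = 16 - 9 = 7

7


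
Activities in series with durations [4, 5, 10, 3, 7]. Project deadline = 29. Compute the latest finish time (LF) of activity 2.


LF(activity 2) = deadline - sum of successor durations
Successors: activities 3 through 5 with durations [10, 3, 7]
Sum of successor durations = 20
LF = 29 - 20 = 9

9


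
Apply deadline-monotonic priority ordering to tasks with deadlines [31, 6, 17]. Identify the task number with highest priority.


Sort tasks by relative deadline (ascending):
  Task 2: deadline = 6
  Task 3: deadline = 17
  Task 1: deadline = 31
Priority order (highest first): [2, 3, 1]
Highest priority task = 2

2


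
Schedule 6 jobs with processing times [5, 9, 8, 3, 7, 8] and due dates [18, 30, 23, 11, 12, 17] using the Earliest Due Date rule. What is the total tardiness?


Sort by due date (EDD order): [(3, 11), (7, 12), (8, 17), (5, 18), (8, 23), (9, 30)]
Compute completion times and tardiness:
  Job 1: p=3, d=11, C=3, tardiness=max(0,3-11)=0
  Job 2: p=7, d=12, C=10, tardiness=max(0,10-12)=0
  Job 3: p=8, d=17, C=18, tardiness=max(0,18-17)=1
  Job 4: p=5, d=18, C=23, tardiness=max(0,23-18)=5
  Job 5: p=8, d=23, C=31, tardiness=max(0,31-23)=8
  Job 6: p=9, d=30, C=40, tardiness=max(0,40-30)=10
Total tardiness = 24

24


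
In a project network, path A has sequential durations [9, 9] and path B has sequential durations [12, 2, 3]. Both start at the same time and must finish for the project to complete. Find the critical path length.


Path A total = 9 + 9 = 18
Path B total = 12 + 2 + 3 = 17
Critical path = longest path = max(18, 17) = 18

18


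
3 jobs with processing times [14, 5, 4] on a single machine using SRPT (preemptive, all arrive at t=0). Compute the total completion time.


Since all jobs arrive at t=0, SRPT equals SPT ordering.
SPT order: [4, 5, 14]
Completion times:
  Job 1: p=4, C=4
  Job 2: p=5, C=9
  Job 3: p=14, C=23
Total completion time = 4 + 9 + 23 = 36

36


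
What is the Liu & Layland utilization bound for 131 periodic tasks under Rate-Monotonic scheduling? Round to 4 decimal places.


Compute 2^(1/131) = 1.0053052230
Subtract 1: 1.0053052230 - 1 = 0.0053052230
Multiply by n: 131 * 0.0053052230 = 0.6949842130
Round to 4 dp: 0.6950

0.6950


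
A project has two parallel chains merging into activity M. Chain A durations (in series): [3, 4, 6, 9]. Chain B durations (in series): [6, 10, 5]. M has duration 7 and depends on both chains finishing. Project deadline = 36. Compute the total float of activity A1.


Forward pass: ES(A1) = sum of predecessors on chain A = 0
EF = ES + duration = 0 + 3 = 3
Backward pass: LF(M) = deadline = 36; LS(M) = 36 - 7 = 29
LF(A1) = LS(M) - sum(successors on chain A) = 29 - 19 = 10
LS = LF - duration = 10 - 3 = 7
Total float = LS - ES = 7 - 0 = 7

7


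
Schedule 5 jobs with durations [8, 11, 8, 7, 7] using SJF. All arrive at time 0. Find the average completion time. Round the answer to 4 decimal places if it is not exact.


SJF order (ascending): [7, 7, 8, 8, 11]
Completion times:
  Job 1: burst=7, C=7
  Job 2: burst=7, C=14
  Job 3: burst=8, C=22
  Job 4: burst=8, C=30
  Job 5: burst=11, C=41
Average completion = 114/5 = 22.8

22.8


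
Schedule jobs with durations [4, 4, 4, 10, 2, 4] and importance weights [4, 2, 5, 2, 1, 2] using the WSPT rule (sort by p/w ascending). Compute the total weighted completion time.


Compute p/w ratios and sort ascending (WSPT): [(4, 5), (4, 4), (4, 2), (2, 1), (4, 2), (10, 2)]
Compute weighted completion times:
  Job (p=4,w=5): C=4, w*C=5*4=20
  Job (p=4,w=4): C=8, w*C=4*8=32
  Job (p=4,w=2): C=12, w*C=2*12=24
  Job (p=2,w=1): C=14, w*C=1*14=14
  Job (p=4,w=2): C=18, w*C=2*18=36
  Job (p=10,w=2): C=28, w*C=2*28=56
Total weighted completion time = 182

182


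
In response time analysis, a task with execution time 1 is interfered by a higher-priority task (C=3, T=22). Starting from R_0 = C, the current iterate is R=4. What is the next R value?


R_next = C + ceil(R_prev / T_hp) * C_hp
ceil(4 / 22) = ceil(0.1818) = 1
Interference = 1 * 3 = 3
R_next = 1 + 3 = 4
R_next = R_prev, so the iteration has converged (response time = 4).

4


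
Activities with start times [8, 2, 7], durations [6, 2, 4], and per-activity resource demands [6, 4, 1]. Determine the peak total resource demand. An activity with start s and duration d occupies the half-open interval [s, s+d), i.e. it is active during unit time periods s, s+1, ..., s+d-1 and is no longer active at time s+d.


Each activity i is active on [start_i, start_i + duration_i).
Compute total resource usage per time slot:
  t=0: active resources = [], total = 0
  t=1: active resources = [], total = 0
  t=2: active resources = [4], total = 4
  t=3: active resources = [4], total = 4
  t=4: active resources = [], total = 0
  t=5: active resources = [], total = 0
  t=6: active resources = [], total = 0
  t=7: active resources = [1], total = 1
  t=8: active resources = [6, 1], total = 7
  t=9: active resources = [6, 1], total = 7
  t=10: active resources = [6, 1], total = 7
  t=11: active resources = [6], total = 6
  t=12: active resources = [6], total = 6
  t=13: active resources = [6], total = 6
Peak resource demand = 7

7


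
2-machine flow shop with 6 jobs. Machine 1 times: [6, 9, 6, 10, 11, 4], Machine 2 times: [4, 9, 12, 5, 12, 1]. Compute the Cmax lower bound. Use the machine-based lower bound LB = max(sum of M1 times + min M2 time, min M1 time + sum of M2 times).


LB1 = sum(M1 times) + min(M2 times) = 46 + 1 = 47
LB2 = min(M1 times) + sum(M2 times) = 4 + 43 = 47
Lower bound = max(LB1, LB2) = max(47, 47) = 47

47


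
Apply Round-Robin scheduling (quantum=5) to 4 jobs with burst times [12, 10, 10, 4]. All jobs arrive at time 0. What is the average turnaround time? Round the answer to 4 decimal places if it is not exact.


Time quantum = 5
Execution trace:
  J1 runs 5 units, time = 5
  J2 runs 5 units, time = 10
  J3 runs 5 units, time = 15
  J4 runs 4 units, time = 19
  J1 runs 5 units, time = 24
  J2 runs 5 units, time = 29
  J3 runs 5 units, time = 34
  J1 runs 2 units, time = 36
Finish times: [36, 29, 34, 19]
Average turnaround = 118/4 = 29.5

29.5


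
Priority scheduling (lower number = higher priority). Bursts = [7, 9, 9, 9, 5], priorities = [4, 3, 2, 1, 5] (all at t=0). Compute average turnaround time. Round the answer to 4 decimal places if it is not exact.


Sort by priority (ascending = highest first):
Order: [(1, 9), (2, 9), (3, 9), (4, 7), (5, 5)]
Completion times:
  Priority 1, burst=9, C=9
  Priority 2, burst=9, C=18
  Priority 3, burst=9, C=27
  Priority 4, burst=7, C=34
  Priority 5, burst=5, C=39
Average turnaround = 127/5 = 25.4

25.4


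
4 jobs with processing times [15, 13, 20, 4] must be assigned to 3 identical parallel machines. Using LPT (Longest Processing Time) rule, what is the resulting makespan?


Sort jobs in decreasing order (LPT): [20, 15, 13, 4]
Assign each job to the least loaded machine:
  Machine 1: jobs [20], load = 20
  Machine 2: jobs [15], load = 15
  Machine 3: jobs [13, 4], load = 17
Makespan = max load = 20

20


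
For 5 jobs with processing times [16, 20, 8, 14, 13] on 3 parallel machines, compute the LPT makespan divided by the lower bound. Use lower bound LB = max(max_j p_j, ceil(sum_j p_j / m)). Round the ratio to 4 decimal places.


LPT order: [20, 16, 14, 13, 8]
Machine loads after assignment: [20, 24, 27]
LPT makespan = 27
Lower bound = max(max_job, ceil(total/3)) = max(20, 24) = 24
Ratio = 27 / 24 = 1.125

1.125


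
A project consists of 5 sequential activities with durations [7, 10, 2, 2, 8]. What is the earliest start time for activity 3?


Activity 3 starts after activities 1 through 2 complete.
Predecessor durations: [7, 10]
ES = 7 + 10 = 17

17


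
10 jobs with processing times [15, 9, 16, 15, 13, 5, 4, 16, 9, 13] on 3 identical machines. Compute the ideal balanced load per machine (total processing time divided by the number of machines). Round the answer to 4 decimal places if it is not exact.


Total processing time = 15 + 9 + 16 + 15 + 13 + 5 + 4 + 16 + 9 + 13 = 115
Number of machines = 3
Ideal balanced load = 115 / 3 = 38.3333

38.3333


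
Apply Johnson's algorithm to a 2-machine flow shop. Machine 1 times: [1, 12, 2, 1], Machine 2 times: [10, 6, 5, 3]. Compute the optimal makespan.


Apply Johnson's rule:
  Group 1 (a <= b): [(1, 1, 10), (4, 1, 3), (3, 2, 5)]
  Group 2 (a > b): [(2, 12, 6)]
Optimal job order: [1, 4, 3, 2]
Schedule:
  Job 1: M1 done at 1, M2 done at 11
  Job 4: M1 done at 2, M2 done at 14
  Job 3: M1 done at 4, M2 done at 19
  Job 2: M1 done at 16, M2 done at 25
Makespan = 25

25


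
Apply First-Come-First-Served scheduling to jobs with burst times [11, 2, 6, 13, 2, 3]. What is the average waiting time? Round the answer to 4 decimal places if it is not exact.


FCFS order (as given): [11, 2, 6, 13, 2, 3]
Waiting times:
  Job 1: wait = 0
  Job 2: wait = 11
  Job 3: wait = 13
  Job 4: wait = 19
  Job 5: wait = 32
  Job 6: wait = 34
Sum of waiting times = 109
Average waiting time = 109/6 = 18.1667

18.1667


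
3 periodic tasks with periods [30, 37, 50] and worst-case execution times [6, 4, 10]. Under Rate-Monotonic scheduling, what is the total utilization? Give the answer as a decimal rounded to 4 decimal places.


Compute individual utilizations (exact fractions):
  Task 1: C/T = 6/30 = 1/5 (approx. 0.2)
  Task 2: C/T = 4/37 (approx. 0.1081)
  Task 3: C/T = 10/50 = 1/5 (approx. 0.2)
Total utilization U = 1/5 + 4/37 + 1/5 = 94/185
Rounded to 4 decimal places: U = 0.5081
RM (Liu & Layland) bound for 3 tasks = 0.779763; compare with U = 94/185 (approx. 0.508108)
U <= bound, so schedulable by RM sufficient condition.

0.5081


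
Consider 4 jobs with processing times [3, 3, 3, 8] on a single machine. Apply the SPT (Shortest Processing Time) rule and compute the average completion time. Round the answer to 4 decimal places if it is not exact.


Sort jobs by processing time (SPT order): [3, 3, 3, 8]
Compute completion times sequentially:
  Job 1: processing = 3, completes at 3
  Job 2: processing = 3, completes at 6
  Job 3: processing = 3, completes at 9
  Job 4: processing = 8, completes at 17
Sum of completion times = 35
Average completion time = 35/4 = 8.75

8.75


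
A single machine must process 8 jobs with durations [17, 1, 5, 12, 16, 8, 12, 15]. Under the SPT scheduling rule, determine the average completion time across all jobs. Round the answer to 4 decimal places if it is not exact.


Sort jobs by processing time (SPT order): [1, 5, 8, 12, 12, 15, 16, 17]
Compute completion times sequentially:
  Job 1: processing = 1, completes at 1
  Job 2: processing = 5, completes at 6
  Job 3: processing = 8, completes at 14
  Job 4: processing = 12, completes at 26
  Job 5: processing = 12, completes at 38
  Job 6: processing = 15, completes at 53
  Job 7: processing = 16, completes at 69
  Job 8: processing = 17, completes at 86
Sum of completion times = 293
Average completion time = 293/8 = 36.625

36.625


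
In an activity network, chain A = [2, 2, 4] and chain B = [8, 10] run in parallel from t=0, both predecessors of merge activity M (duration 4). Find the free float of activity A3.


ES(A3) = sum of predecessors on chain A = 4
EF(A3) = ES + duration = 4 + 4 = 8
Successor of A3 is M. ES(M) = max(sum(A), sum(B)) = max(8, 18) = 18
Free float = ES(successor) - EF(current) = 18 - 8 = 10

10


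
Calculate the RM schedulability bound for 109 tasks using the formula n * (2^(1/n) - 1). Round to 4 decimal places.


Compute 2^(1/109) = 1.0063794108
Subtract 1: 1.0063794108 - 1 = 0.0063794108
Multiply by n: 109 * 0.0063794108 = 0.6953557772
Round to 4 dp: 0.6954

0.6954


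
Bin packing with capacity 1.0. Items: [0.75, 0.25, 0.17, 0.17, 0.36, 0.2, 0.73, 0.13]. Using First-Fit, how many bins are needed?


Place items sequentially using First-Fit:
  Item 0.75 -> new Bin 1
  Item 0.25 -> Bin 1 (now 1.0)
  Item 0.17 -> new Bin 2
  Item 0.17 -> Bin 2 (now 0.34)
  Item 0.36 -> Bin 2 (now 0.7)
  Item 0.2 -> Bin 2 (now 0.9)
  Item 0.73 -> new Bin 3
  Item 0.13 -> Bin 3 (now 0.86)
Total bins used = 3

3


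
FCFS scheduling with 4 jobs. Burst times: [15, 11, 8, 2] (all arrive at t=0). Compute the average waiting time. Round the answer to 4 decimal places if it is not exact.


FCFS order (as given): [15, 11, 8, 2]
Waiting times:
  Job 1: wait = 0
  Job 2: wait = 15
  Job 3: wait = 26
  Job 4: wait = 34
Sum of waiting times = 75
Average waiting time = 75/4 = 18.75

18.75


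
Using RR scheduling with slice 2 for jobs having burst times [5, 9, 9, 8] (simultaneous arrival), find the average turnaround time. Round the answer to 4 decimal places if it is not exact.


Time quantum = 2
Execution trace:
  J1 runs 2 units, time = 2
  J2 runs 2 units, time = 4
  J3 runs 2 units, time = 6
  J4 runs 2 units, time = 8
  J1 runs 2 units, time = 10
  J2 runs 2 units, time = 12
  J3 runs 2 units, time = 14
  J4 runs 2 units, time = 16
  J1 runs 1 units, time = 17
  J2 runs 2 units, time = 19
  J3 runs 2 units, time = 21
  J4 runs 2 units, time = 23
  J2 runs 2 units, time = 25
  J3 runs 2 units, time = 27
  J4 runs 2 units, time = 29
  J2 runs 1 units, time = 30
  J3 runs 1 units, time = 31
Finish times: [17, 30, 31, 29]
Average turnaround = 107/4 = 26.75

26.75


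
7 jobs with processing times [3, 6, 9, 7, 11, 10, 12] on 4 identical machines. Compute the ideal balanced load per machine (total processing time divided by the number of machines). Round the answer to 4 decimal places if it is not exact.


Total processing time = 3 + 6 + 9 + 7 + 11 + 10 + 12 = 58
Number of machines = 4
Ideal balanced load = 58 / 4 = 14.5

14.5


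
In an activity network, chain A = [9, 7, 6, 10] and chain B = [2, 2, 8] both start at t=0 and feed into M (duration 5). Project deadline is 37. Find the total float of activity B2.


Forward pass: ES(B2) = sum of predecessors on chain B = 2
EF = ES + duration = 2 + 2 = 4
Backward pass: LF(M) = deadline = 37; LS(M) = 37 - 5 = 32
LF(B2) = LS(M) - sum(successors on chain B) = 32 - 8 = 24
LS = LF - duration = 24 - 2 = 22
Total float = LS - ES = 22 - 2 = 20

20


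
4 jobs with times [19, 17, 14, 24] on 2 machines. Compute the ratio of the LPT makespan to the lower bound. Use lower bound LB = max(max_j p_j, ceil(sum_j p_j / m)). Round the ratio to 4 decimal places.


LPT order: [24, 19, 17, 14]
Machine loads after assignment: [38, 36]
LPT makespan = 38
Lower bound = max(max_job, ceil(total/2)) = max(24, 37) = 37
Ratio = 38 / 37 = 1.027

1.027


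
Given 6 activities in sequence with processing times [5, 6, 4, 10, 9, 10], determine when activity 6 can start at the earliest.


Activity 6 starts after activities 1 through 5 complete.
Predecessor durations: [5, 6, 4, 10, 9]
ES = 5 + 6 + 4 + 10 + 9 = 34

34


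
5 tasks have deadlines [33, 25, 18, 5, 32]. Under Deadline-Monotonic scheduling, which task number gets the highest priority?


Sort tasks by relative deadline (ascending):
  Task 4: deadline = 5
  Task 3: deadline = 18
  Task 2: deadline = 25
  Task 5: deadline = 32
  Task 1: deadline = 33
Priority order (highest first): [4, 3, 2, 5, 1]
Highest priority task = 4

4


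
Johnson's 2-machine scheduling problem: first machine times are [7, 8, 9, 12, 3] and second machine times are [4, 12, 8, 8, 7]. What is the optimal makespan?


Apply Johnson's rule:
  Group 1 (a <= b): [(5, 3, 7), (2, 8, 12)]
  Group 2 (a > b): [(3, 9, 8), (4, 12, 8), (1, 7, 4)]
Optimal job order: [5, 2, 3, 4, 1]
Schedule:
  Job 5: M1 done at 3, M2 done at 10
  Job 2: M1 done at 11, M2 done at 23
  Job 3: M1 done at 20, M2 done at 31
  Job 4: M1 done at 32, M2 done at 40
  Job 1: M1 done at 39, M2 done at 44
Makespan = 44

44


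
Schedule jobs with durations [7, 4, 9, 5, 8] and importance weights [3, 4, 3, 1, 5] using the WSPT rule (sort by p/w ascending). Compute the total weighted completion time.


Compute p/w ratios and sort ascending (WSPT): [(4, 4), (8, 5), (7, 3), (9, 3), (5, 1)]
Compute weighted completion times:
  Job (p=4,w=4): C=4, w*C=4*4=16
  Job (p=8,w=5): C=12, w*C=5*12=60
  Job (p=7,w=3): C=19, w*C=3*19=57
  Job (p=9,w=3): C=28, w*C=3*28=84
  Job (p=5,w=1): C=33, w*C=1*33=33
Total weighted completion time = 250

250


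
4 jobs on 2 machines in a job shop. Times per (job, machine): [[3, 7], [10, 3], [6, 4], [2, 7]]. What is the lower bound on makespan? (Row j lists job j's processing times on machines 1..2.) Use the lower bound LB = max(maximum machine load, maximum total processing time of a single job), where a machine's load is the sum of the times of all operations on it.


Machine loads:
  Machine 1: 3 + 10 + 6 + 2 = 21
  Machine 2: 7 + 3 + 4 + 7 = 21
Max machine load = 21
Job totals:
  Job 1: 10
  Job 2: 13
  Job 3: 10
  Job 4: 9
Max job total = 13
Lower bound = max(21, 13) = 21

21


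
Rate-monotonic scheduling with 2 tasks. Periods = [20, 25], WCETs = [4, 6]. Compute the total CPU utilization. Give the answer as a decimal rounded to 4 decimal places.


Compute individual utilizations (exact fractions):
  Task 1: C/T = 4/20 = 1/5 (approx. 0.2)
  Task 2: C/T = 6/25 (approx. 0.24)
Total utilization U = 1/5 + 6/25 = 11/25
Rounded to 4 decimal places: U = 0.4400
RM (Liu & Layland) bound for 2 tasks = 0.828427; compare with U = 11/25 (approx. 0.440000)
U <= bound, so schedulable by RM sufficient condition.

0.4400


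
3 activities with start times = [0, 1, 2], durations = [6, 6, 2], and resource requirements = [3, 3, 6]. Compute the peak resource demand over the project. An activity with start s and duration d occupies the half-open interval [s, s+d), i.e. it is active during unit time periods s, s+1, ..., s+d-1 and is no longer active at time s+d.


Each activity i is active on [start_i, start_i + duration_i).
Compute total resource usage per time slot:
  t=0: active resources = [3], total = 3
  t=1: active resources = [3, 3], total = 6
  t=2: active resources = [3, 3, 6], total = 12
  t=3: active resources = [3, 3, 6], total = 12
  t=4: active resources = [3, 3], total = 6
  t=5: active resources = [3, 3], total = 6
  t=6: active resources = [3], total = 3
Peak resource demand = 12

12


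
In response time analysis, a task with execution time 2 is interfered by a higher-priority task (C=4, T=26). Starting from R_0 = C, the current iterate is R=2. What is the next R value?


R_next = C + ceil(R_prev / T_hp) * C_hp
ceil(2 / 26) = ceil(0.0769) = 1
Interference = 1 * 4 = 4
R_next = 2 + 4 = 6

6


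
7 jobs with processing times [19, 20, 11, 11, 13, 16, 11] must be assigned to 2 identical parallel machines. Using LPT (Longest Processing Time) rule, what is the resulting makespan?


Sort jobs in decreasing order (LPT): [20, 19, 16, 13, 11, 11, 11]
Assign each job to the least loaded machine:
  Machine 1: jobs [20, 13, 11, 11], load = 55
  Machine 2: jobs [19, 16, 11], load = 46
Makespan = max load = 55

55


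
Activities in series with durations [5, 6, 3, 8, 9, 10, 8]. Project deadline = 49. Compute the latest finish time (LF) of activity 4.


LF(activity 4) = deadline - sum of successor durations
Successors: activities 5 through 7 with durations [9, 10, 8]
Sum of successor durations = 27
LF = 49 - 27 = 22

22


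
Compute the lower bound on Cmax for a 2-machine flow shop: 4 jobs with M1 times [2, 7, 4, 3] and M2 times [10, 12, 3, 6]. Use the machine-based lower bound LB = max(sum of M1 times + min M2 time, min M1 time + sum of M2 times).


LB1 = sum(M1 times) + min(M2 times) = 16 + 3 = 19
LB2 = min(M1 times) + sum(M2 times) = 2 + 31 = 33
Lower bound = max(LB1, LB2) = max(19, 33) = 33

33


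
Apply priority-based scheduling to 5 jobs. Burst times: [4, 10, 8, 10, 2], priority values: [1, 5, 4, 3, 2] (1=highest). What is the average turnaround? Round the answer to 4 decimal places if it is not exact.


Sort by priority (ascending = highest first):
Order: [(1, 4), (2, 2), (3, 10), (4, 8), (5, 10)]
Completion times:
  Priority 1, burst=4, C=4
  Priority 2, burst=2, C=6
  Priority 3, burst=10, C=16
  Priority 4, burst=8, C=24
  Priority 5, burst=10, C=34
Average turnaround = 84/5 = 16.8

16.8


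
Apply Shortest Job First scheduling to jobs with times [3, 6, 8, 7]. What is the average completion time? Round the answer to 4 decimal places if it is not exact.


SJF order (ascending): [3, 6, 7, 8]
Completion times:
  Job 1: burst=3, C=3
  Job 2: burst=6, C=9
  Job 3: burst=7, C=16
  Job 4: burst=8, C=24
Average completion = 52/4 = 13.0

13.0


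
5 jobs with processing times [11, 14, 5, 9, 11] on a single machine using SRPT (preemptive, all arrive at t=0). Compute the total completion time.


Since all jobs arrive at t=0, SRPT equals SPT ordering.
SPT order: [5, 9, 11, 11, 14]
Completion times:
  Job 1: p=5, C=5
  Job 2: p=9, C=14
  Job 3: p=11, C=25
  Job 4: p=11, C=36
  Job 5: p=14, C=50
Total completion time = 5 + 14 + 25 + 36 + 50 = 130

130


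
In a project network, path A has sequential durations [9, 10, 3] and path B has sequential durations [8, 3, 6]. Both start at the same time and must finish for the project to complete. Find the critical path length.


Path A total = 9 + 10 + 3 = 22
Path B total = 8 + 3 + 6 = 17
Critical path = longest path = max(22, 17) = 22

22


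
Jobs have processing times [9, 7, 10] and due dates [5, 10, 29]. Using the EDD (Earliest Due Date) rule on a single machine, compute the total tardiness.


Sort by due date (EDD order): [(9, 5), (7, 10), (10, 29)]
Compute completion times and tardiness:
  Job 1: p=9, d=5, C=9, tardiness=max(0,9-5)=4
  Job 2: p=7, d=10, C=16, tardiness=max(0,16-10)=6
  Job 3: p=10, d=29, C=26, tardiness=max(0,26-29)=0
Total tardiness = 10

10


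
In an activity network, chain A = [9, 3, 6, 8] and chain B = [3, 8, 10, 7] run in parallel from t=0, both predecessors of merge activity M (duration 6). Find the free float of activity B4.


ES(B4) = sum of predecessors on chain B = 21
EF(B4) = ES + duration = 21 + 7 = 28
Successor of B4 is M. ES(M) = max(sum(A), sum(B)) = max(26, 28) = 28
Free float = ES(successor) - EF(current) = 28 - 28 = 0

0


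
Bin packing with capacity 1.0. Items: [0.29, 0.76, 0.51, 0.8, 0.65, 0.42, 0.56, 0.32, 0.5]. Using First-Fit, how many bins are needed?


Place items sequentially using First-Fit:
  Item 0.29 -> new Bin 1
  Item 0.76 -> new Bin 2
  Item 0.51 -> Bin 1 (now 0.8)
  Item 0.8 -> new Bin 3
  Item 0.65 -> new Bin 4
  Item 0.42 -> new Bin 5
  Item 0.56 -> Bin 5 (now 0.98)
  Item 0.32 -> Bin 4 (now 0.97)
  Item 0.5 -> new Bin 6
Total bins used = 6

6


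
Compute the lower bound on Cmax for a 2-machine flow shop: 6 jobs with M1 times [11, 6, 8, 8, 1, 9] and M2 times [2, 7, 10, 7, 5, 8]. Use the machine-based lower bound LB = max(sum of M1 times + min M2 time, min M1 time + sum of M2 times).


LB1 = sum(M1 times) + min(M2 times) = 43 + 2 = 45
LB2 = min(M1 times) + sum(M2 times) = 1 + 39 = 40
Lower bound = max(LB1, LB2) = max(45, 40) = 45

45


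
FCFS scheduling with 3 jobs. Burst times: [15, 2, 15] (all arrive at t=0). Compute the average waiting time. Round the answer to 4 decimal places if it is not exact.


FCFS order (as given): [15, 2, 15]
Waiting times:
  Job 1: wait = 0
  Job 2: wait = 15
  Job 3: wait = 17
Sum of waiting times = 32
Average waiting time = 32/3 = 10.6667

10.6667


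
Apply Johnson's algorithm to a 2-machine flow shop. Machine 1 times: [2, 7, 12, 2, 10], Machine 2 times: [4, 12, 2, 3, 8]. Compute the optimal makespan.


Apply Johnson's rule:
  Group 1 (a <= b): [(1, 2, 4), (4, 2, 3), (2, 7, 12)]
  Group 2 (a > b): [(5, 10, 8), (3, 12, 2)]
Optimal job order: [1, 4, 2, 5, 3]
Schedule:
  Job 1: M1 done at 2, M2 done at 6
  Job 4: M1 done at 4, M2 done at 9
  Job 2: M1 done at 11, M2 done at 23
  Job 5: M1 done at 21, M2 done at 31
  Job 3: M1 done at 33, M2 done at 35
Makespan = 35

35


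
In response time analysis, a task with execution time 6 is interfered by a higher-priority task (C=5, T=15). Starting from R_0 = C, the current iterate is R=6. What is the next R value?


R_next = C + ceil(R_prev / T_hp) * C_hp
ceil(6 / 15) = ceil(0.4) = 1
Interference = 1 * 5 = 5
R_next = 6 + 5 = 11

11


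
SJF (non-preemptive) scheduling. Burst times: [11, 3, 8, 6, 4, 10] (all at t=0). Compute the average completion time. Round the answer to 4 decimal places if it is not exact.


SJF order (ascending): [3, 4, 6, 8, 10, 11]
Completion times:
  Job 1: burst=3, C=3
  Job 2: burst=4, C=7
  Job 3: burst=6, C=13
  Job 4: burst=8, C=21
  Job 5: burst=10, C=31
  Job 6: burst=11, C=42
Average completion = 117/6 = 19.5

19.5


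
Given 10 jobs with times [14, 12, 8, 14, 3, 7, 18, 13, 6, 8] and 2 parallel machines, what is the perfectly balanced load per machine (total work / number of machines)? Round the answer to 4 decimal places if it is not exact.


Total processing time = 14 + 12 + 8 + 14 + 3 + 7 + 18 + 13 + 6 + 8 = 103
Number of machines = 2
Ideal balanced load = 103 / 2 = 51.5

51.5


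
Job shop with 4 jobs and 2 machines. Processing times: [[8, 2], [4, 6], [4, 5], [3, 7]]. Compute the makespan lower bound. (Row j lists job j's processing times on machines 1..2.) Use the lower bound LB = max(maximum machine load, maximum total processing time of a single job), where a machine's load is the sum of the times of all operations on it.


Machine loads:
  Machine 1: 8 + 4 + 4 + 3 = 19
  Machine 2: 2 + 6 + 5 + 7 = 20
Max machine load = 20
Job totals:
  Job 1: 10
  Job 2: 10
  Job 3: 9
  Job 4: 10
Max job total = 10
Lower bound = max(20, 10) = 20

20


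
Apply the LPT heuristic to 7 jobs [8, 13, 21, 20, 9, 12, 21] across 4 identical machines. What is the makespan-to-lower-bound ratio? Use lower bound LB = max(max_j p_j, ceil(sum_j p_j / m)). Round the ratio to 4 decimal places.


LPT order: [21, 21, 20, 13, 12, 9, 8]
Machine loads after assignment: [29, 21, 29, 25]
LPT makespan = 29
Lower bound = max(max_job, ceil(total/4)) = max(21, 26) = 26
Ratio = 29 / 26 = 1.1154

1.1154


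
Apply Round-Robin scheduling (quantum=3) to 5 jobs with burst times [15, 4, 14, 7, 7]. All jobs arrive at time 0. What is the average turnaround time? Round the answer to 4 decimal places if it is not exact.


Time quantum = 3
Execution trace:
  J1 runs 3 units, time = 3
  J2 runs 3 units, time = 6
  J3 runs 3 units, time = 9
  J4 runs 3 units, time = 12
  J5 runs 3 units, time = 15
  J1 runs 3 units, time = 18
  J2 runs 1 units, time = 19
  J3 runs 3 units, time = 22
  J4 runs 3 units, time = 25
  J5 runs 3 units, time = 28
  J1 runs 3 units, time = 31
  J3 runs 3 units, time = 34
  J4 runs 1 units, time = 35
  J5 runs 1 units, time = 36
  J1 runs 3 units, time = 39
  J3 runs 3 units, time = 42
  J1 runs 3 units, time = 45
  J3 runs 2 units, time = 47
Finish times: [45, 19, 47, 35, 36]
Average turnaround = 182/5 = 36.4

36.4


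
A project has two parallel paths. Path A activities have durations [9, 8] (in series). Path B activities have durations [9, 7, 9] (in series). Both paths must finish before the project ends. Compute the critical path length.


Path A total = 9 + 8 = 17
Path B total = 9 + 7 + 9 = 25
Critical path = longest path = max(17, 25) = 25

25


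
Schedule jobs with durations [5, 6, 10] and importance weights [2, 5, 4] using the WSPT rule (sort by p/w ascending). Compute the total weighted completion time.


Compute p/w ratios and sort ascending (WSPT): [(6, 5), (5, 2), (10, 4)]
Compute weighted completion times:
  Job (p=6,w=5): C=6, w*C=5*6=30
  Job (p=5,w=2): C=11, w*C=2*11=22
  Job (p=10,w=4): C=21, w*C=4*21=84
Total weighted completion time = 136

136


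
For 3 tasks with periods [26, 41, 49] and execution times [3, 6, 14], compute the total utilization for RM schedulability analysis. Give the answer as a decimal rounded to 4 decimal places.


Compute individual utilizations (exact fractions):
  Task 1: C/T = 3/26 (approx. 0.1154)
  Task 2: C/T = 6/41 (approx. 0.1463)
  Task 3: C/T = 14/49 = 2/7 (approx. 0.2857)
Total utilization U = 3/26 + 6/41 + 2/7 = 4085/7462
Rounded to 4 decimal places: U = 0.5474
RM (Liu & Layland) bound for 3 tasks = 0.779763; compare with U = 4085/7462 (approx. 0.547440)
U <= bound, so schedulable by RM sufficient condition.

0.5474


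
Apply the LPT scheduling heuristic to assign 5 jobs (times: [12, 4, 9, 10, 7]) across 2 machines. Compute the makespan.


Sort jobs in decreasing order (LPT): [12, 10, 9, 7, 4]
Assign each job to the least loaded machine:
  Machine 1: jobs [12, 7, 4], load = 23
  Machine 2: jobs [10, 9], load = 19
Makespan = max load = 23

23


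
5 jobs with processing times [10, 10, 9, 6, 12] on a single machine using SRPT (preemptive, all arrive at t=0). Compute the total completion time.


Since all jobs arrive at t=0, SRPT equals SPT ordering.
SPT order: [6, 9, 10, 10, 12]
Completion times:
  Job 1: p=6, C=6
  Job 2: p=9, C=15
  Job 3: p=10, C=25
  Job 4: p=10, C=35
  Job 5: p=12, C=47
Total completion time = 6 + 15 + 25 + 35 + 47 = 128

128


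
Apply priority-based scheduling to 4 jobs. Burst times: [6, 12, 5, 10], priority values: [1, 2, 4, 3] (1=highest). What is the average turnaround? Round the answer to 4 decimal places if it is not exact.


Sort by priority (ascending = highest first):
Order: [(1, 6), (2, 12), (3, 10), (4, 5)]
Completion times:
  Priority 1, burst=6, C=6
  Priority 2, burst=12, C=18
  Priority 3, burst=10, C=28
  Priority 4, burst=5, C=33
Average turnaround = 85/4 = 21.25

21.25


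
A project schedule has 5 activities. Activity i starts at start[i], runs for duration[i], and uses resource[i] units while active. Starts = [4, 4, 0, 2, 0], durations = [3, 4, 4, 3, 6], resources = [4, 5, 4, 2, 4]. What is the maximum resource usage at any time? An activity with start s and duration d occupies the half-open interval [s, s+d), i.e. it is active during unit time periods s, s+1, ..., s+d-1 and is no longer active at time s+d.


Each activity i is active on [start_i, start_i + duration_i).
Compute total resource usage per time slot:
  t=0: active resources = [4, 4], total = 8
  t=1: active resources = [4, 4], total = 8
  t=2: active resources = [4, 2, 4], total = 10
  t=3: active resources = [4, 2, 4], total = 10
  t=4: active resources = [4, 5, 2, 4], total = 15
  t=5: active resources = [4, 5, 4], total = 13
  t=6: active resources = [4, 5], total = 9
  t=7: active resources = [5], total = 5
Peak resource demand = 15

15


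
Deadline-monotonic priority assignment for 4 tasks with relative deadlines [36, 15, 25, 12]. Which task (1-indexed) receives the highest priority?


Sort tasks by relative deadline (ascending):
  Task 4: deadline = 12
  Task 2: deadline = 15
  Task 3: deadline = 25
  Task 1: deadline = 36
Priority order (highest first): [4, 2, 3, 1]
Highest priority task = 4

4


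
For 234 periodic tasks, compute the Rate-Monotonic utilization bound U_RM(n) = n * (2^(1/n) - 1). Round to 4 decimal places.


Compute 2^(1/234) = 1.0029665590
Subtract 1: 1.0029665590 - 1 = 0.0029665590
Multiply by n: 234 * 0.0029665590 = 0.6941748060
Round to 4 dp: 0.6942

0.6942


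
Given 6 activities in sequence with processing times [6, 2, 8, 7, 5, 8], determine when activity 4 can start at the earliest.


Activity 4 starts after activities 1 through 3 complete.
Predecessor durations: [6, 2, 8]
ES = 6 + 2 + 8 = 16

16


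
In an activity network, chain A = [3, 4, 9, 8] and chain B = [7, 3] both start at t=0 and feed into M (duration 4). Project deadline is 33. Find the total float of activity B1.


Forward pass: ES(B1) = sum of predecessors on chain B = 0
EF = ES + duration = 0 + 7 = 7
Backward pass: LF(M) = deadline = 33; LS(M) = 33 - 4 = 29
LF(B1) = LS(M) - sum(successors on chain B) = 29 - 3 = 26
LS = LF - duration = 26 - 7 = 19
Total float = LS - ES = 19 - 0 = 19

19


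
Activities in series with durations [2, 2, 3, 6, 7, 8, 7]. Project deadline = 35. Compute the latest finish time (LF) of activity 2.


LF(activity 2) = deadline - sum of successor durations
Successors: activities 3 through 7 with durations [3, 6, 7, 8, 7]
Sum of successor durations = 31
LF = 35 - 31 = 4

4
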